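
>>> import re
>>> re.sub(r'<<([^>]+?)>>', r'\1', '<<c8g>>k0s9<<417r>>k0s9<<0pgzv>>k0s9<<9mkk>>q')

'c8gk0s9417rk0s90pgzvk0s99mkkq'

Matches: at [0:7] → '<<c8g>>'; at [11:19] → '<<417r>>'; at [23:32] → '<<0pgzv>>'; at [36:44] → '<<9mkk>>'.
Each match is replaced using the text its own group 1 captured.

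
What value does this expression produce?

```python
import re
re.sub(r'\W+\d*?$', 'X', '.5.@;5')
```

'.5X'

The pattern matches one or more of a non-word character; then zero or more of a digit (lazy); then anchored at the end.
Matches: at [2:6] → '.@;5'.
Every occurrence is swapped for 'X'.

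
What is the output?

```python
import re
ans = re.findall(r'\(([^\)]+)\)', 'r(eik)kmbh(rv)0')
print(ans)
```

Matches: at [1:6] match '(eik)', group 1 = 'eik'; at [10:14] match '(rv)', group 1 = 'rv'.
`findall` collects group 1 from each match (2 total).

['eik', 'rv']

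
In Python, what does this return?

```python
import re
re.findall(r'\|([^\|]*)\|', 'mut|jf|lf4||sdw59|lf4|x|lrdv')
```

['jf', '', 'lf4']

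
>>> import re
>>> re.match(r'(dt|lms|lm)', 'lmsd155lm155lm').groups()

('lms',)

`|` is ordered: at each position the engine commits to the first alternative that works.
`re.match` only tries the pattern at the start of the string.
The match spans [0:3] → 'lms'.
Captured: group 1 = 'lms'.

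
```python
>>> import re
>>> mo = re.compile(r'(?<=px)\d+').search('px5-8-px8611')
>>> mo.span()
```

The `(?=…)`/`(?<=…)` assertion just peeks at neighbouring text; it doesn't advance the match position.
`re.search` tries every starting position until one works.
The match spans [2:3] → '5'.

(2, 3)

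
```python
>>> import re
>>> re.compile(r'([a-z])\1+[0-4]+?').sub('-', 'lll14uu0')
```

A backreference is literal: `\1` must see the identical characters the first group matched.
Every occurrence is swapped for '-'.

'-4-'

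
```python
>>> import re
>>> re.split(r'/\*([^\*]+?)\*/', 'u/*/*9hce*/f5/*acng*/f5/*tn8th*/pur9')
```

Matches to split on: at [3:11] → '/*9hce*/'; at [13:21] → '/*acng*/'; at [23:32] → '/*tn8th*/'.
Because the pattern has a capturing group, `split` also inserts each captured text between the pieces.

['u/*', '9hce', 'f5', 'acng', 'f5', 'tn8th', 'pur9']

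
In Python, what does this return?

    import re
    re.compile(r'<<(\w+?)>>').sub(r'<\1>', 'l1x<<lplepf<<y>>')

Matches: at [11:16] → '<<y>>'.
The replacement refers to a captured group, so each match is rewritten using its own captured text.

'l1x<<lplepf<y>'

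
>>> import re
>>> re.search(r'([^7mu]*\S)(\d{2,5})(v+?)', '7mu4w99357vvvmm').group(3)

'v'

Pattern: zero or more of any character except [7mu], then a non-whitespace character (captured); then 2 to 5 of a digit (captured); then one or more of a literal 'v' (lazy) (captured).
The `?` after the quantifier makes it lazy — it takes as little as possible before letting the rest of the pattern try.
Unlike `match`, `search` isn't anchored — it looks for the pattern anywhere in the string.
The match spans [3:11] → '4w99357v'.
Captured: group 1 = '4w993', group 2 = '57', group 3 = 'v'.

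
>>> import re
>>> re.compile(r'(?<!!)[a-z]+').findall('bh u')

A negative assertion filters positions out without eating any characters.
With no groups in the pattern, `findall` gives back each whole match — 2 here.

['bh', 'u']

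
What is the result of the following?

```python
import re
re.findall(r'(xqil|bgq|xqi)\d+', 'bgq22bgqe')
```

['bgq']

Walking the string: at [0:5] match 'bgq22', group 1 = 'bgq'.
Because there's exactly one group, `findall` drops the full match and keeps group 1 from the one hit.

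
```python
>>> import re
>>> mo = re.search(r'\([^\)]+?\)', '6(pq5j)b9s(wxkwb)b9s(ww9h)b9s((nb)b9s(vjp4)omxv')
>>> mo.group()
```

'(pq5j)'

`re.search` tries every starting position until one works.
The match spans [1:7] → '(pq5j)'.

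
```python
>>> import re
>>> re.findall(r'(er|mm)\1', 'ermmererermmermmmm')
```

['er', 'mm']

A backreference is literal: `\1` must see the identical characters the first group matched.
One capturing group, so `findall` returns just the captured substring from each match — 2 in all.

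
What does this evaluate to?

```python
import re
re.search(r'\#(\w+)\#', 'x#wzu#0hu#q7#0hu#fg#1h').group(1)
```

The match spans [1:6] → '#wzu#'.
Captured: group 1 = 'wzu'.

'wzu'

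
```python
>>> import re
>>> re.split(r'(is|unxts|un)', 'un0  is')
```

['', 'un', '0  ', 'is', '']

`re.split` interleaves the captured-group text with the surrounding fragments.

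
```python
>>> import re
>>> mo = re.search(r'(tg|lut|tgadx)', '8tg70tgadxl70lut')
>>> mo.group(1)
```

Unlike `match`, `search` isn't anchored — it looks for the pattern anywhere in the string.
The match spans [1:3] → 'tg'.
Captured: group 1 = 'tg'.

'tg'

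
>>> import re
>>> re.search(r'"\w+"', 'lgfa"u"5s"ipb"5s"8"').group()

'"u"'

The match spans [4:7] → '"u"'.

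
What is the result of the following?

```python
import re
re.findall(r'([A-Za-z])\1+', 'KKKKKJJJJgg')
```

A backreference is literal: `\1` must see the identical characters the first group matched.
Matches: at [0:5] match 'KKKKK', group 1 = 'K'; at [5:9] match 'JJJJ', group 1 = 'J'; at [9:11] match 'gg', group 1 = 'g'.
Because there's exactly one group, `findall` drops the full match and keeps group 1 from each hit.

['K', 'J', 'g']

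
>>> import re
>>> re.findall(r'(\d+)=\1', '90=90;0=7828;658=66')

['90']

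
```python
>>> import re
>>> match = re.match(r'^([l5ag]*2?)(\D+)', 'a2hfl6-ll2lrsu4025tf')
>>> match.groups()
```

This matches anchored at the start of the string; then zero or more of one of [l5ag], then optionally a literal '2' (captured); then one or more of a non-digit (captured).
`match` is anchored at position 0; if the pattern doesn't fit there, it returns None.
The match spans [0:5] → 'a2hfl'.
Captured: group 1 = 'a2', group 2 = 'hfl'.

('a2', 'hfl')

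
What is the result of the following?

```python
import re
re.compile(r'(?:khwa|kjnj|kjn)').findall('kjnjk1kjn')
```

Branches in `(...|...)` are attempted left-to-right; the first branch that allows the whole pattern to succeed is taken.
Matches: at [0:4] → 'kjnj'; at [6:9] → 'kjn'.
`findall` yields the raw match text (2 of them) because the pattern has no groups.

['kjnj', 'kjn']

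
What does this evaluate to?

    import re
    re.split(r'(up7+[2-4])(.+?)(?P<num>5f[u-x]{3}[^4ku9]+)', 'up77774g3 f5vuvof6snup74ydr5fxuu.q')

`re.split` interleaves the captured-group text with the surrounding fragments.

['', 'up77774', 'g3 f5vuvof6snup74ydr', '5fxuu.q', '']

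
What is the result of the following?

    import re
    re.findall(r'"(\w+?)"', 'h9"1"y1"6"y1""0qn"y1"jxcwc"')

One capturing group, so `findall` returns just the captured substring from each match — 4 in all.

['1', '6', '0qn', 'jxcwc']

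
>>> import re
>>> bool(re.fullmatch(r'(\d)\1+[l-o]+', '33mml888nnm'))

False

`\1` has to match the exact text group 1 already captured.
For `fullmatch`, every character of the input must be accounted for by the pattern.
Here the string isn't matched end-to-end, so the call returns None, and `bool(None)` is False.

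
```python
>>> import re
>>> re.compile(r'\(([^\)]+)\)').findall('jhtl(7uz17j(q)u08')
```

Walking the string: at [4:14] match '(7uz17j(q)', group 1 = '7uz17j(q'.
One capturing group, so `findall` returns just the captured substring from the one match — 1 in all.

['7uz17j(q']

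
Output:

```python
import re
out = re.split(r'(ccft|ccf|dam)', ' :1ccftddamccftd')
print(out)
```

[' :1', 'ccft', 'd', 'dam', '', 'ccft', 'd']

Alternation isn't longest-match — the leftmost alternative that fits at this position is chosen.
`re.split` interleaves the captured-group text with the surrounding fragments.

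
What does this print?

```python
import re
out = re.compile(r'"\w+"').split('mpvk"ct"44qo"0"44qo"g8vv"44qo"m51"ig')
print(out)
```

['mpvk', '44qo', '44qo', '44qo', 'ig']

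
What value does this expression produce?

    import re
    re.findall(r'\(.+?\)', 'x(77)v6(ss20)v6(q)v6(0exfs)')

['(77)', '(ss20)', '(q)', '(0exfs)']

The `?` after the quantifier makes it lazy — it takes as little as possible before letting the rest of the pattern try.
Matches: at [1:5] → '(77)'; at [7:13] → '(ss20)'; at [15:18] → '(q)'; at [20:27] → '(0exfs)'.
Since nothing is captured, `findall` lists the 4 matched substrings directly.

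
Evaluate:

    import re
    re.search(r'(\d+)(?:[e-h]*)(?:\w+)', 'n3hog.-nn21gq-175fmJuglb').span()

The match spans [1:5] → '3hog'.

(1, 5)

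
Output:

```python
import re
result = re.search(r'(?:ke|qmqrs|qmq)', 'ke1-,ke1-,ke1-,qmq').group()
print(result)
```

ke

The match spans [0:2] → 'ke'.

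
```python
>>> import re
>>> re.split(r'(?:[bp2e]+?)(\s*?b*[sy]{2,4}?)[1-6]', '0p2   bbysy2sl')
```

This matches one or more of one of [bp2e] (lazy) (non-capturing group); then zero or more of whitespace (lazy), then zero or more of a literal 'b', then 2 to 4 of one of [sy] (lazy) (captured); then a character in [1-6].
Matches to split on: at [1:12] → 'p2   bbysy2'.
With a capturing group present, the delimiter's captured portion is kept in the result list.

['0', '   bbysy', 'sl']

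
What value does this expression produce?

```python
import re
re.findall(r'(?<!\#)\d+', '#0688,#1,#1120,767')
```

['688', '120', '767']

`(?!…)`/`(?<!…)` only lets a position through if the neighbouring text does NOT match; no characters are consumed.
Walking the string: at [2:5] → '688'; at [11:14] → '120'; at [15:18] → '767'.
No capturing groups, so `findall` returns the 3 full match strings.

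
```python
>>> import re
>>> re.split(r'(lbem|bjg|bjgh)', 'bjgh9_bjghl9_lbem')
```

['', 'bjg', 'h9_', 'bjg', 'hl9_', 'lbem', '']

Branches in `(...|...)` are attempted left-to-right; the first branch that allows the whole pattern to succeed is taken.
`re.split` interleaves the captured-group text with the surrounding fragments.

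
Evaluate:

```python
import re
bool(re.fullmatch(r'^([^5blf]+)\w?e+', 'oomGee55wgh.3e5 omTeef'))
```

Pattern: anchored at the start of the string; then one or more of any character except [5blf] (captured); then optionally a word character, then one or more of the literal 'e'.
`re.fullmatch` is like wrapping the pattern in `^…$` (in single-line mode).
Here the pattern can't cover the whole string, so the call returns None, and `bool(None)` is False.

False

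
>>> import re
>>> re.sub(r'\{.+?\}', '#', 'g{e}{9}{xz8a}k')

'g###k'

Each match is replaced by '#'.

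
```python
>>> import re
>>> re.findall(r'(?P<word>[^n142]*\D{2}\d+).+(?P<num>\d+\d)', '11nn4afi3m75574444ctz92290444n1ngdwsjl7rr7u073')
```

[('nn4', '73')]

This matches zero or more of any character except [n142], then exactly 2 of a non-digit, then one or more of a digit (captured as 'word'); then one or more of any character; then one or more of a digit, then a digit (captured as 'num').
Walking the string: at [2:46] match 'nn4afi3m75574444ctz92290444n1ngdwsjl7rr7u073', groups = ('nn4', '73').
With 2 capturing groups, `findall` returns a 2-tuple per match.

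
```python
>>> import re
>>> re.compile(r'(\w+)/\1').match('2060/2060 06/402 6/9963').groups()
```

After group 1 captures some text, `\1` only succeeds where that same text appears again.
With `match`, the pattern is implicitly anchored at the beginning.
The match spans [0:9] → '2060/2060'.
Captured: group 1 = '2060'.

('2060',)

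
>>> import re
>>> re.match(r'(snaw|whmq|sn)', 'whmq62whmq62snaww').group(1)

'whmq'

With `match`, the pattern is implicitly anchored at the beginning.
The match spans [0:4] → 'whmq'.
Captured: group 1 = 'whmq'.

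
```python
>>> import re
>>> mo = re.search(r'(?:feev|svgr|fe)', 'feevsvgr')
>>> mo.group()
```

'feev'

The regex engine tests alternatives in the order written; an earlier branch that matches wins even if a later one would match more.
Unlike `match`, `search` isn't anchored — it looks for the pattern anywhere in the string.
The match spans [0:4] → 'feev'.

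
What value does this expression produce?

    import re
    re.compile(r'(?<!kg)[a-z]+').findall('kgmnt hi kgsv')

`(?!…)`/`(?<!…)` only lets a position through if the neighbouring text does NOT match; no characters are consumed.
Scanning left to right: at [0:5] → 'kgmnt'; at [6:8] → 'hi'; at [9:13] → 'kgsv'.
No capturing groups, so `findall` returns the 3 full match strings.

['kgmnt', 'hi', 'kgsv']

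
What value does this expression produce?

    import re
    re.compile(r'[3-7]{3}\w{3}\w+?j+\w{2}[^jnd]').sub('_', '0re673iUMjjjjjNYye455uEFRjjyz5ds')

Pattern: exactly 3 of a character in [3-7], then exactly 3 of a word character; then one or more of a word character (lazy), then one or more of the literal 'j'; then exactly 2 of a word character, then any character except [jnd].
Because the quantifier is non-greedy, it stops expanding at the earliest point where the rest of the pattern can succeed.
Matches: at [3:17] → '673iUMjjjjjNYy'; at [18:30] → '455uEFRjjyz5'.
Every occurrence is swapped for '_'.

'0re_e_ds'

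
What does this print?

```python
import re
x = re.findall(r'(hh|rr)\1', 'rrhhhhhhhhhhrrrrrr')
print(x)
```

['hh', 'hh', 'rr']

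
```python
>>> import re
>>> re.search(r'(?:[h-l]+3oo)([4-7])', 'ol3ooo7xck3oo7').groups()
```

('7',)

The pattern matches one or more of a character in [h-l], then the literal '3oo' (non-capturing group); then a character in [4-7] (captured).
`re.search` scans for the first position where the pattern succeeds.
The match spans [9:14] → 'k3oo7'.
Captured: group 1 = '7'.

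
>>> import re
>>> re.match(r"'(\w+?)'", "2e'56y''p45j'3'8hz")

`match` is anchored at position 0; if the pattern doesn't fit there, it returns None.
Here position 0 doesn't satisfy it, so the call returns None.

None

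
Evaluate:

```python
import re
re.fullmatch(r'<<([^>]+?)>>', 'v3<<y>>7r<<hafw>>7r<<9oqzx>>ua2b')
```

None

`re.fullmatch` is like wrapping the pattern in `^…$` (in single-line mode).
Here the pattern can't cover the whole string, so the call returns None.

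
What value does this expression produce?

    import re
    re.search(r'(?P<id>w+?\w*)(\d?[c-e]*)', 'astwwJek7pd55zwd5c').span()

(3, 18)

Pattern: one or more of the literal 'w' (lazy), then zero or more of a word character (captured as 'id'); then optionally a digit, then zero or more of a character in [c-e] (captured).
`search` walks the string left to right and returns the first match it finds.
The match spans [3:18] → 'wwJek7pd55zwd5c'.
Captured: group 1 = 'wwJek7pd55zwd5c', group 2 = ''.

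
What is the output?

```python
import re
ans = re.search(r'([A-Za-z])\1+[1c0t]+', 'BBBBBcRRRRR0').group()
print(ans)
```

BBBBBc

`\1` has to match the exact text group 1 already captured.
The match spans [0:6] → 'BBBBBc'.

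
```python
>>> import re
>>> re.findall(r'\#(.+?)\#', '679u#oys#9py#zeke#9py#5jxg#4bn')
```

['oys', 'zeke', '5jxg']

A non-greedy quantifier consumes as few characters as it can — just enough that the remainder of the pattern still matches from where it stops; whatever follows it matches normally.
Because there's exactly one group, `findall` drops the full match and keeps group 1 from each hit.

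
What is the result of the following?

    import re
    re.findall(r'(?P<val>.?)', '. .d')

['.', ' ', '.', 'd', '']

The pattern matches optionally any character (captured as 'val').
Scanning left to right: at [0:1] match '.', group 1 = '.'; at [1:2] match ' ', group 1 = ' '; at [2:3] match '.', group 1 = '.'; at [3:4] match 'd', group 1 = 'd'; at [4:4] match '', group 1 = ''.
`findall` collects group 1 from each match (5 total).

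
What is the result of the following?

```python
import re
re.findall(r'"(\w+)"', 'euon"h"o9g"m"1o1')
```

['h', 'm']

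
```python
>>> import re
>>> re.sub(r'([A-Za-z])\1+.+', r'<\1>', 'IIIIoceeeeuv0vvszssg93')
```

'<I>'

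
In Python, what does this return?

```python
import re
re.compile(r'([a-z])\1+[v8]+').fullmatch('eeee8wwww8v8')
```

`re.fullmatch` is like wrapping the pattern in `^…$` (in single-line mode).
Here the pattern can't cover the whole string, so the call returns None.

None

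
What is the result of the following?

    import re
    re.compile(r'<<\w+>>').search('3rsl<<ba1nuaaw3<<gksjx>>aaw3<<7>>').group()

'<<gksjx>>'

`re.search` scans for the first position where the pattern succeeds.
The match spans [15:24] → '<<gksjx>>'.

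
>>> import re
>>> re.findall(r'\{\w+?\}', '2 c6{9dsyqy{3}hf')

Since nothing is captured, `findall` lists the 1 matched substring directly.

['{3}']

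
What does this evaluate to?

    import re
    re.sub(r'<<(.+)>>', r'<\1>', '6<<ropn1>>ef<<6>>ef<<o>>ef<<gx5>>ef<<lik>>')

'6<ropn1>>ef<<6>>ef<<o>>ef<<gx5>>ef<<lik>'

The replacement refers to a captured group, so each match is rewritten using its own captured text.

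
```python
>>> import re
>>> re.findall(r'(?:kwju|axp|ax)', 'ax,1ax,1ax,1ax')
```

['ax', 'ax', 'ax', 'ax']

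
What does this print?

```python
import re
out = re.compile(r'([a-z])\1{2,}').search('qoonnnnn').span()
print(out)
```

(3, 8)

After group 1 captures some text, `\1` only succeeds where that same text appears again.
`re.search` scans for the first position where the pattern succeeds.
The match spans [3:8] → 'nnnnn'.
Captured: group 1 = 'n'.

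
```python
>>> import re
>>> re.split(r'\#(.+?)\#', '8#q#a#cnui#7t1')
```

Because the quantifier is non-greedy, it stops expanding at the earliest point where the rest of the pattern can succeed.
`re.split` interleaves the captured-group text with the surrounding fragments.

['8', 'q', 'a', 'cnui', '7t1']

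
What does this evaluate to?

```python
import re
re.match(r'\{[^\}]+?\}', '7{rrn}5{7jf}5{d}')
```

None

`re.match` won't scan ahead — the pattern has to work from the very first character.
Here the string doesn't start with a match, so the call returns None.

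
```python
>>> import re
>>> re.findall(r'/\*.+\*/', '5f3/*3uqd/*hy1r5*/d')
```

['/*3uqd/*hy1r5*/']

Walking the string: at [3:18] → '/*3uqd/*hy1r5*/'.
With no groups in the pattern, `findall` gives back each whole match — 1 here.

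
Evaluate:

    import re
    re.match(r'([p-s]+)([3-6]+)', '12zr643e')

This matches one or more of a character in [p-s] (captured); then one or more of a character in [3-6] (captured).
With `match`, the pattern is implicitly anchored at the beginning.
Here position 0 doesn't satisfy it, so the call returns None.

None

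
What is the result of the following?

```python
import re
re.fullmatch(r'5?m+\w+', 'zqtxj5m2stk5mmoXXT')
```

`fullmatch` succeeds only if the pattern covers the string from start to end.
Here the string isn't matched end-to-end, so the call returns None.

None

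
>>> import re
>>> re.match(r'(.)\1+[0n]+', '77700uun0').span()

(0, 5)

`re.match` won't scan ahead — the pattern has to work from the very first character.
The match spans [0:5] → '77700'.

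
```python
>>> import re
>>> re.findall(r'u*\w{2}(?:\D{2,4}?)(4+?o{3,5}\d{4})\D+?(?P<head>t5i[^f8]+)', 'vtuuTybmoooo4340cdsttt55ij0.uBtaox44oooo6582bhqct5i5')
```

[('44oooo6582', 't5i5')]

This matches zero or more of the literal 'u', then exactly 2 of a word character; then 2 to 4 of a non-digit (lazy) (non-capturing group); then one or more of the literal '4' (lazy), then 3 to 5 of the literal 'o', then exactly 4 of a digit (captured); then one or more of a non-digit (lazy); then the literal 't5i', then one or more of any character except [f8] (captured as 'head').
2 groups means the one result is a tuple of 2 captured strings — 1 here.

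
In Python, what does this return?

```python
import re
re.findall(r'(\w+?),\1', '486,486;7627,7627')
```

['486', '7627']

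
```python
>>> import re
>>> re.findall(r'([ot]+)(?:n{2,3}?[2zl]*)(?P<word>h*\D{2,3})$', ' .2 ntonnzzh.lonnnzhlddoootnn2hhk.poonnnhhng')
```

Pattern: one or more of one of [ot] (captured); then 2 to 3 of the literal 'n' (lazy), then zero or more of one of [2zl] (non-capturing group); then zero or more of a literal 'h', then 2 to 3 of a non-digit (captured as 'word'); then anchored at the end.
Walking the string: at [35:44] match 'oonnnhhng', groups = ('oo', 'hhng').
`findall` packs the 2 group values into a tuple for every match.

[('oo', 'hhng')]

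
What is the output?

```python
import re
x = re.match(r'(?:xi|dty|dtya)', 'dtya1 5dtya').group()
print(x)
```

dty

The regex engine tests alternatives in the order written; an earlier branch that matches wins even if a later one would match more.
`re.match` won't scan ahead — the pattern has to work from the very first character.
The match spans [0:3] → 'dty'.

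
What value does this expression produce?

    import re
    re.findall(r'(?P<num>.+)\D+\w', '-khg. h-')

['-khg.']

Pattern: one or more of any character (captured as 'num'); then one or more of a non-digit, then a word character.
One capturing group, so `findall` returns just the captured substring from the one match — 1 in all.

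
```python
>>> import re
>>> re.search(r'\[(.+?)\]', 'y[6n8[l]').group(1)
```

`re.search` scans for the first position where the pattern succeeds.
The match spans [1:8] → '[6n8[l]'.
Captured: group 1 = '6n8[l'.

'6n8[l'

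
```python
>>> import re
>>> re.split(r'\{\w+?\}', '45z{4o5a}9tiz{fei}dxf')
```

['45z', '9tiz', 'dxf']

Matches to split on: at [3:9] → '{4o5a}'; at [13:18] → '{fei}'.
Each match becomes a cut point; 3 segments remain.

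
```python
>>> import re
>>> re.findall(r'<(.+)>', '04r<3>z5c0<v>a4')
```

['3>z5c0<v']

Matches: at [3:13] match '<3>z5c0<v>', group 1 = '3>z5c0<v'.
One capturing group, so `findall` returns just the captured substring from the one match — 1 in all.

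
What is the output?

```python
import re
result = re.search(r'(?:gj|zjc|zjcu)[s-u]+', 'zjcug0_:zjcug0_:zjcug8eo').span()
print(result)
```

(0, 4)

The match spans [0:4] → 'zjcu'.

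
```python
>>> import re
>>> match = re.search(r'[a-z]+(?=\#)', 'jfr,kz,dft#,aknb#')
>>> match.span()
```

(7, 10)

Because the assertion is zero-width, the text it checks is not consumed and won't appear in the result.
`search` walks the string left to right and returns the first match it finds.
The match spans [7:10] → 'dft'.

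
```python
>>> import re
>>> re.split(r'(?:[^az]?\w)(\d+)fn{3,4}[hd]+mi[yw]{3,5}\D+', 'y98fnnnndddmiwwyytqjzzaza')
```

The group in the pattern means `split` returns the separators' captures alongside the pieces.

['', '8', '']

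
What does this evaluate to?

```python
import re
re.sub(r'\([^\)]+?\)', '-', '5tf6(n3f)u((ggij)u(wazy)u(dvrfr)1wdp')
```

Matches: at [4:9] → '(n3f)'; at [10:17] → '((ggij)'; at [18:24] → '(wazy)'; at [25:32] → '(dvrfr)'.
Every occurrence is swapped for '-'.

'5tf6-u-u-u-1wdp'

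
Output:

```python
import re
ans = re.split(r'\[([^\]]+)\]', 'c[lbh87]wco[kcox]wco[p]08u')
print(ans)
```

Matches to split on: at [1:8] → '[lbh87]'; at [11:17] → '[kcox]'; at [20:23] → '[p]'.
`re.split` interleaves the captured-group text with the surrounding fragments.

['c', 'lbh87', 'wco', 'kcox', 'wco', 'p', '08u']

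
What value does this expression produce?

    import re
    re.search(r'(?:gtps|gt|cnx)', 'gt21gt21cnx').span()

(0, 2)

The match spans [0:2] → 'gt'.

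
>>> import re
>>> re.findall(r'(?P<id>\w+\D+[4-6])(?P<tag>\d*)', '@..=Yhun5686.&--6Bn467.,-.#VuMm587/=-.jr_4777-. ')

[('Yhun5686.&--6', ''), ('Bn467.,-.#VuMm5', '87'), ('jr_4', '777')]

Pattern: one or more of a word character, then one or more of a non-digit, then a character in [4-6] (captured as 'id'); then zero or more of a digit (captured as 'tag').
2 groups means each result is a tuple of 2 captured strings — 3 here.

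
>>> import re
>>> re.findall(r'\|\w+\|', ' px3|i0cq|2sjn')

['|i0cq|']

With no groups in the pattern, `findall` gives back each whole match — 1 here.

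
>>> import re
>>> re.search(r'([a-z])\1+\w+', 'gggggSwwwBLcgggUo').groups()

A backreference is literal: `\1` must see the identical characters the first group matched.
`re.search` scans for the first position where the pattern succeeds.
The match spans [0:17] → 'gggggSwwwBLcgggUo'.
Captured: group 1 = 'g'.

('g',)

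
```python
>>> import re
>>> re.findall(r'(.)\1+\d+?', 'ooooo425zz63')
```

['o', 'z']

`\1` has to match the exact text group 1 already captured.
One capturing group, so `findall` returns just the captured substring from each match — 2 in all.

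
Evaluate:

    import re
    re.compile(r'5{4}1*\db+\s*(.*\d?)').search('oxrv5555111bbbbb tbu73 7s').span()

(4, 25)

Pattern: exactly 4 of a literal '5', then zero or more of the literal '1', then a digit; then one or more of a literal 'b', then zero or more of whitespace; then zero or more of any character, then optionally a digit (captured).
Unlike `match`, `search` isn't anchored — it looks for the pattern anywhere in the string.
The match spans [4:25] → '5555111bbbbb tbu73 7s'.
Captured: group 1 = 'tbu73 7s'.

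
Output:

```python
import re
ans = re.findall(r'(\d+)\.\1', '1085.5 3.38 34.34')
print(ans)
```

A backreference is literal: `\1` must see the identical characters the first group matched.
Because there's exactly one group, `findall` drops the full match and keeps group 1 from each hit.

['5', '3', '34']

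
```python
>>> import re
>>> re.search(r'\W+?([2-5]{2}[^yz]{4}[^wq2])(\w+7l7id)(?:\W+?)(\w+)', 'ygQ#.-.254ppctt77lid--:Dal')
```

None

Here no position works, so the call returns None.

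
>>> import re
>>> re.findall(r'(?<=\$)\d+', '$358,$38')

['358', '38']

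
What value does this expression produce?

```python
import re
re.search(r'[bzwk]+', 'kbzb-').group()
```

'kbzb'

Pattern: one or more of one of [bzwk].
Unlike `match`, `search` isn't anchored — it looks for the pattern anywhere in the string.
The match spans [0:4] → 'kbzb'.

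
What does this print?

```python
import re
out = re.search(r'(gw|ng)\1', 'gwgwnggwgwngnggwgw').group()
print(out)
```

gwgw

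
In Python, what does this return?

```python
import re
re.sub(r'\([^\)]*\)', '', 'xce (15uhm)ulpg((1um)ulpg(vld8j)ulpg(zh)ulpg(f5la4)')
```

'xce ulpgulpgulpgulpg'

Matches: at [4:11] → '(15uhm)'; at [15:21] → '((1um)'; at [25:32] → '(vld8j)'; at [36:40] → '(zh)'; at [44:51] → '(f5la4)'.
`sub` substitutes '' at each match site.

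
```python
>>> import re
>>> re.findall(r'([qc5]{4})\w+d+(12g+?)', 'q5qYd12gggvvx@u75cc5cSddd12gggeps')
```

The `?` after the quantifier makes it lazy — it takes as little as possible before letting the rest of the pattern try.
Multiple groups make `findall` return tuples — one 2-tuple for the one match.

[('5cc5', '12g')]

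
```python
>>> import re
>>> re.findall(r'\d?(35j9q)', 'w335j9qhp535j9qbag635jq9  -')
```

The pattern matches optionally a digit; then the literal '35', then the literal 'j9q' (captured).
Matches: at [1:7] match '335j9q', group 1 = '35j9q'; at [9:15] match '535j9q', group 1 = '35j9q'.
`findall` collects group 1 from each match (2 total).

['35j9q', '35j9q']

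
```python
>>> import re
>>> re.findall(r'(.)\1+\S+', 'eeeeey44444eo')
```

['e']

`\1` has to match the exact text group 1 already captured.
With a single group, `findall` returns only what that group captured — 1 item.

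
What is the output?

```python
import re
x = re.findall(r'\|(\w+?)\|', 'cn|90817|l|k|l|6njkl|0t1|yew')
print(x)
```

['90817', 'k', '6njkl']

Matches: at [2:9] match '|90817|', group 1 = '90817'; at [10:13] match '|k|', group 1 = 'k'; at [14:21] match '|6njkl|', group 1 = '6njkl'.
One capturing group, so `findall` returns just the captured substring from each match — 3 in all.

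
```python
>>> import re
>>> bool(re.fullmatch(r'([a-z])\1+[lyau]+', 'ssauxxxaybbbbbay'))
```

`\1` is not a pattern — it's the concrete string captured by group 1, re-applied verbatim.
`re.fullmatch` requires the pattern to consume the entire string.
Here the string isn't matched end-to-end, so the call returns None, and `bool(None)` is False.

False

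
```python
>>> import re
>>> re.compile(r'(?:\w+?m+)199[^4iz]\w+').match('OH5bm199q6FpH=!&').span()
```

(0, 13)

`re.match` only tries the pattern at the start of the string.
The match spans [0:13] → 'OH5bm199q6FpH'.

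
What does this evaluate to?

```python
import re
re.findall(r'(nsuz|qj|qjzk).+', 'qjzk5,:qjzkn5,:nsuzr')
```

Alternation isn't longest-match — the leftmost alternative that fits at this position is chosen.
`findall` collects group 1 from the one match (1 total).

['qj']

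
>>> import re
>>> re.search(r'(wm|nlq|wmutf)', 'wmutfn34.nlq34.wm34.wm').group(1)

'wm'

The match spans [0:2] → 'wm'.
Captured: group 1 = 'wm'.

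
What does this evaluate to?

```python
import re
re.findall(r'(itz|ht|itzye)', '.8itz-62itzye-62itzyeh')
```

`|` is ordered: at each position the engine commits to the first alternative that works.
`findall` collects group 1 from each match (3 total).

['itz', 'itz', 'itz']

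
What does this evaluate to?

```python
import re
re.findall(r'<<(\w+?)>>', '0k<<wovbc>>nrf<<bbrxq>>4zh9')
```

['wovbc', 'bbrxq']

With a single group, `findall` returns only what that group captured — 2 items.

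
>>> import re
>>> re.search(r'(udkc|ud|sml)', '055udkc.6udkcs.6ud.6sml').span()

The regex engine tests alternatives in the order written; an earlier branch that matches wins even if a later one would match more.
The match spans [3:7] → 'udkc'.

(3, 7)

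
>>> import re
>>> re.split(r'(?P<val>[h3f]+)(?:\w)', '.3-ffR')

['.3-', 'ff', '']

Pattern: one or more of one of [h3f] (captured as 'val'); then a word character (non-capturing group).
`re.split` interleaves the captured-group text with the surrounding fragments.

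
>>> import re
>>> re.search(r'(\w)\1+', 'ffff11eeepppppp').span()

A backreference is literal: `\1` must see the identical characters the first group matched.
`search` walks the string left to right and returns the first match it finds.
The match spans [0:4] → 'ffff'.
Captured: group 1 = 'f'.

(0, 4)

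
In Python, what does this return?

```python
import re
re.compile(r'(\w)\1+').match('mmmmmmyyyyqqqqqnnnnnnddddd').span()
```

(0, 6)

A backreference is literal: `\1` must see the identical characters the first group matched.
`match` is anchored at position 0; if the pattern doesn't fit there, it returns None.
The match spans [0:6] → 'mmmmmm'.
Captured: group 1 = 'm'.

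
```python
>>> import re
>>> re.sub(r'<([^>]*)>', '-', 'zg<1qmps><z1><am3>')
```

'zg---'

Matches: at [2:9] → '<1qmps>'; at [9:13] → '<z1>'; at [13:18] → '<am3>'.
Every occurrence is swapped for '-'.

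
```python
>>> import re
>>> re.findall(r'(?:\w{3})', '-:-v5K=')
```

['v5K']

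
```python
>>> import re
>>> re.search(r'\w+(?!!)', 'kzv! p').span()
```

(0, 2)

A negative assertion filters positions out without eating any characters.
The match spans [0:2] → 'kz'.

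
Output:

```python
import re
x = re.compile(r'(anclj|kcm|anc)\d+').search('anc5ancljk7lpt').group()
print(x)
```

The match spans [0:4] → 'anc5'.

anc5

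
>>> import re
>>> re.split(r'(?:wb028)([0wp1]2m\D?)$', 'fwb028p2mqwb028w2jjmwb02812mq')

The pattern matches the literal 'wb', then the literal '028' (non-capturing group); then one of [0wp1], then the literal '2m', then optionally a non-digit (captured); then anchored at the end.
Matches to split on: at [20:29] → 'wb02812mq'.
With a capturing group present, the delimiter's captured portion is kept in the result list.

['fwb028p2mqwb028w2jjm', '12mq', '']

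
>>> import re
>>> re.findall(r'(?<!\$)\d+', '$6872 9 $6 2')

Because the assertion is negative and zero-width, positions next to the forbidden text are skipped.
Scanning left to right: at [2:5] → '872'; at [6:7] → '9'; at [11:12] → '2'.
Since nothing is captured, `findall` lists the 3 matched substrings directly.

['872', '9', '2']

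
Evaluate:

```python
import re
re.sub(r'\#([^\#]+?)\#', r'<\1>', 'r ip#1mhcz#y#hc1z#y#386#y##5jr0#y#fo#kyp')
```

'r ip<1mhcz>y<hc1z>y<386>y#<5jr0>y<fo>kyp'

Matches: at [4:11] → '#1mhcz#'; at [12:18] → '#hc1z#'; at [19:24] → '#386#'; at [26:32] → '#5jr0#'; at [33:37] → '#fo#'.
The replacement refers to a captured group, so each match is rewritten using its own captured text.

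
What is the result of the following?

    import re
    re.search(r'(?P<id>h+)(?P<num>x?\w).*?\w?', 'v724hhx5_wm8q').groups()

('hh', 'x5')

The pattern matches one or more of a literal 'h' (captured as 'id'); then optionally a literal 'x', then a word character (captured as 'num'); then zero or more of any character (lazy), then optionally a word character.
Because the quantifier is non-greedy, it stops expanding at the earliest point where the rest of the pattern can succeed.
Unlike `match`, `search` isn't anchored — it looks for the pattern anywhere in the string.
The match spans [4:9] → 'hhx5_'.
Captured: group 1 = 'hh', group 2 = 'x5'.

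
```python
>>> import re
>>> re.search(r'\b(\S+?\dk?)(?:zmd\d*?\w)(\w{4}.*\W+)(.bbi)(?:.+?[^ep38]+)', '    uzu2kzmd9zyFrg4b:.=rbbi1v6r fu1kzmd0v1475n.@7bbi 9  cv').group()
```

This matches a word boundary (`\b`, zero-width); then one or more of a non-whitespace character (lazy), then a digit, then optionally the literal 'k' (captured); then the literal 'zmd', then zero or more of a digit (lazy), then a word character (non-capturing group); then exactly 4 of a word character, then zero or more of any character, then one or more of a non-word character (captured); then any character, then the literal 'bbi' (captured); then one or more of any character (lazy), then one or more of any character except [ep38] (non-capturing group).
`search` walks the string left to right and returns the first match it finds.
The match spans [4:58] → 'uzu2kzmd9zyFrg4b:.=rbbi1v6r fu1kzmd0v1475n.@7bbi 9  cv'.
Captured: group 1 = 'uzu2k', group 2 = 'zyFrg4b:.=rbbi1v6r fu1kzmd0v1475n.@', group 3 = '7bbi'.

'uzu2kzmd9zyFrg4b:.=rbbi1v6r fu1kzmd0v1475n.@7bbi 9  cv'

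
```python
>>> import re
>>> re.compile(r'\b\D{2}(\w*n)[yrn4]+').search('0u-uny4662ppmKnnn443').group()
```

'-uny4662ppmKnnn44'

Pattern: a word boundary (`\b`, zero-width); then exactly 2 of a non-digit; then zero or more of a word character, then the literal 'n' (captured); then one or more of one of [yrn4].
The match spans [2:19] → '-uny4662ppmKnnn44'.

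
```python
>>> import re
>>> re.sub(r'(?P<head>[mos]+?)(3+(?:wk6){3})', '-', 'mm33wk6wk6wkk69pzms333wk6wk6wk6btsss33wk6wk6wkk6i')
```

`sub` substitutes '-' at each match site.

'mm33wk6wk6wkk69pz-btsss33wk6wk6wkk6i'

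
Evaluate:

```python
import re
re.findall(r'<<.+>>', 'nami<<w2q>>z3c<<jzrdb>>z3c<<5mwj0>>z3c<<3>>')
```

With no groups in the pattern, `findall` gives back each whole match — 1 here.

['<<w2q>>z3c<<jzrdb>>z3c<<5mwj0>>z3c<<3>>']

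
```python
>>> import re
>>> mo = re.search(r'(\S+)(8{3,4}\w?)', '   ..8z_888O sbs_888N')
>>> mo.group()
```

'..8z_888O'

The pattern matches one or more of a non-whitespace character (captured); then 3 to 4 of a literal '8', then optionally a word character (captured).
Unlike `match`, `search` isn't anchored — it looks for the pattern anywhere in the string.
The match spans [3:12] → '..8z_888O'.
Captured: group 1 = '..8z_', group 2 = '888O'.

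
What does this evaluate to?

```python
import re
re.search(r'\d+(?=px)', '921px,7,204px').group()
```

'921'

Lookahead/lookbehind check context without consuming it, so the matched span excludes the asserted characters.
`search` walks the string left to right and returns the first match it finds.
The match spans [0:3] → '921'.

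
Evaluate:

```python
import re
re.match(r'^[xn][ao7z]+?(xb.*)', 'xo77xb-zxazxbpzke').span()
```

`re.match` only tries the pattern at the start of the string.
The match spans [0:17] → 'xo77xb-zxazxbpzke'.

(0, 17)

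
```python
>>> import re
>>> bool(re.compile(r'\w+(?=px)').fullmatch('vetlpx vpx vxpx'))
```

False

Lookahead/lookbehind check context without consuming it, so the matched span excludes the asserted characters.
`re.fullmatch` is like wrapping the pattern in `^…$` (in single-line mode).
Here the pattern can't cover the whole string, so the call returns None, and `bool(None)` is False.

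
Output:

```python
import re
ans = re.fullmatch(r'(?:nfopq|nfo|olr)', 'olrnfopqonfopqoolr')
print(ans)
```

None

`fullmatch` succeeds only if the pattern covers the string from start to end.
Here the pattern can't cover the whole string, so the call returns None.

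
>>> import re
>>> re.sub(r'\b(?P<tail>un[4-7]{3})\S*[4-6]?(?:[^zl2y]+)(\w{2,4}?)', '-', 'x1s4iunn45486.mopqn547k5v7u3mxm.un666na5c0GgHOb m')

This matches a word boundary (`\b`, zero-width); then the literal 'un', then exactly 3 of a character in [4-7] (captured as 'tail'); then zero or more of a non-whitespace character, then optionally a character in [4-6]; then one or more of any character except [zl2y] (non-capturing group); then 2 to 4 of a word character (lazy) (captured).
Matches: at [32:47] → 'un666na5c0GgHOb'.
Every occurrence is swapped for '-'.

'x1s4iunn45486.mopqn547k5v7u3mxm.- m'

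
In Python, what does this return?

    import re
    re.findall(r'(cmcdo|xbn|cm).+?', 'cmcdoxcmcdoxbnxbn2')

['cmcdo', 'cmcdo', 'xbn']

Branches in `(...|...)` are attempted left-to-right; the first branch that allows the whole pattern to succeed is taken.
Scanning left to right: at [0:6] match 'cmcdox', group 1 = 'cmcdo'; at [6:12] match 'cmcdox', group 1 = 'cmcdo'; at [14:18] match 'xbn2', group 1 = 'xbn'.
Because there's exactly one group, `findall` drops the full match and keeps group 1 from each hit.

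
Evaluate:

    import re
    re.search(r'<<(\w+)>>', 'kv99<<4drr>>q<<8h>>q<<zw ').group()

'<<4drr>>'

The match spans [4:12] → '<<4drr>>'.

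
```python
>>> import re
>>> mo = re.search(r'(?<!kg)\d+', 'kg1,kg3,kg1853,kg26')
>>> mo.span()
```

(11, 14)

A negative assertion filters positions out without eating any characters.
`search` walks the string left to right and returns the first match it finds.
The match spans [11:14] → '853'.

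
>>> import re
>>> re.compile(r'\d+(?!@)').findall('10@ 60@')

Because the assertion is negative and zero-width, positions next to the forbidden text are skipped.
Matches: at [0:1] → '1'; at [4:5] → '6'.
No capturing groups, so `findall` returns the 2 full match strings.

['1', '6']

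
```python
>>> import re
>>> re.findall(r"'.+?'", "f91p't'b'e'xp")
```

Walking the string: at [4:7] → "'t'"; at [8:11] → "'e'".
Since nothing is captured, `findall` lists the 2 matched substrings directly.

["'t'", "'e'"]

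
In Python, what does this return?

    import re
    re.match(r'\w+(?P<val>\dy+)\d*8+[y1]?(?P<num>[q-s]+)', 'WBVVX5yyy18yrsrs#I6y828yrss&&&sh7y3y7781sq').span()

(0, 16)

The pattern matches one or more of a word character; then a digit, then one or more of the literal 'y' (captured as 'val'); then zero or more of a digit, then one or more of a literal '8', then optionally one of [y1]; then one or more of a character in [q-s] (captured as 'num').
With `match`, the pattern is implicitly anchored at the beginning.
The match spans [0:16] → 'WBVVX5yyy18yrsrs'.
Captured: group 1 = '5yyy', group 2 = 'rsrs'.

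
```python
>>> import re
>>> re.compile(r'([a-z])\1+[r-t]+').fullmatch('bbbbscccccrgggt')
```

None

`re.fullmatch` requires the pattern to consume the entire string.
Here the pattern can't cover the whole string, so the call returns None.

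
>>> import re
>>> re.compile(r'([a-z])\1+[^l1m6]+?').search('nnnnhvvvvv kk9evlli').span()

(0, 5)

The backreference `\1` re-matches whatever the first group consumed, character for character.
`re.search` scans for the first position where the pattern succeeds.
The match spans [0:5] → 'nnnnh'.
Captured: group 1 = 'n'.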